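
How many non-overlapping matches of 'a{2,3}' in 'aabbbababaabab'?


Pattern 'a{2,3}' matches between 2 and 3 consecutive a's (greedy).
String: 'aabbbababaabab'
Finding runs of a's and applying greedy matching:
  Run at pos 0: 'aa' (length 2)
  Run at pos 5: 'a' (length 1)
  Run at pos 7: 'a' (length 1)
  Run at pos 9: 'aa' (length 2)
  Run at pos 12: 'a' (length 1)
Matches: ['aa', 'aa']
Count: 2

2


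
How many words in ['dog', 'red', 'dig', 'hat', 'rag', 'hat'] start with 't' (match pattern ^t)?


Pattern ^t anchors to start of word. Check which words begin with 't':
  'dog' -> no
  'red' -> no
  'dig' -> no
  'hat' -> no
  'rag' -> no
  'hat' -> no
Matching words: []
Count: 0

0


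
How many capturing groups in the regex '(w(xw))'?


To count capturing groups, count each '(' that starts a group.
Pattern: '(w(xw))'
Walking through the pattern:
  Position 0: '(' -> group #1
  Position 2: '(' -> group #2
Total capturing groups: 2

2


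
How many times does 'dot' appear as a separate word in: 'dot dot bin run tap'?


Scanning each word for exact match 'dot':
  Word 1: 'dot' -> MATCH
  Word 2: 'dot' -> MATCH
  Word 3: 'bin' -> no
  Word 4: 'run' -> no
  Word 5: 'tap' -> no
Total matches: 2

2


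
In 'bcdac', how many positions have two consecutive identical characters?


Looking for consecutive identical characters in 'bcdac':
  pos 0-1: 'b' vs 'c' -> different
  pos 1-2: 'c' vs 'd' -> different
  pos 2-3: 'd' vs 'a' -> different
  pos 3-4: 'a' vs 'c' -> different
Consecutive identical pairs: []
Count: 0

0


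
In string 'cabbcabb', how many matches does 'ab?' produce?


Pattern 'ab?' matches 'a' optionally followed by 'b'.
String: 'cabbcabb'
Scanning left to right for 'a' then checking next char:
  Match 1: 'ab' (a followed by b)
  Match 2: 'ab' (a followed by b)
Total matches: 2

2


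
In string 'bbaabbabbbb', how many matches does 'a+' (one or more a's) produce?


Pattern 'a+' matches one or more consecutive a's.
String: 'bbaabbabbbb'
Scanning for runs of a:
  Match 1: 'aa' (length 2)
  Match 2: 'a' (length 1)
Total matches: 2

2


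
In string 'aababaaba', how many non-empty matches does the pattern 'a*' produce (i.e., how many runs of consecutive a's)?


Pattern 'a*' matches zero or more a's. We want non-empty runs of consecutive a's.
String: 'aababaaba'
Walking through the string to find runs of a's:
  Run 1: positions 0-1 -> 'aa'
  Run 2: positions 3-3 -> 'a'
  Run 3: positions 5-6 -> 'aa'
  Run 4: positions 8-8 -> 'a'
Non-empty runs found: ['aa', 'a', 'aa', 'a']
Count: 4

4


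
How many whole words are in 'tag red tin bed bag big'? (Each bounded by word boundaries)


Word boundaries (\b) mark the start/end of each word.
Text: 'tag red tin bed bag big'
Splitting by whitespace:
  Word 1: 'tag'
  Word 2: 'red'
  Word 3: 'tin'
  Word 4: 'bed'
  Word 5: 'bag'
  Word 6: 'big'
Total whole words: 6

6


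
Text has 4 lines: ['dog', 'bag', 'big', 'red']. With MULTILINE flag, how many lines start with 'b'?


With MULTILINE flag, ^ matches the start of each line.
Lines: ['dog', 'bag', 'big', 'red']
Checking which lines start with 'b':
  Line 1: 'dog' -> no
  Line 2: 'bag' -> MATCH
  Line 3: 'big' -> MATCH
  Line 4: 'red' -> no
Matching lines: ['bag', 'big']
Count: 2

2


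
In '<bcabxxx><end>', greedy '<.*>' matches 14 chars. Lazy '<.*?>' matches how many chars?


Greedy '<.*>' tries to match as MUCH as possible.
Lazy '<.*?>' tries to match as LITTLE as possible.

String: '<bcabxxx><end>'
Greedy '<.*>' starts at first '<' and extends to the LAST '>': '<bcabxxx><end>' (14 chars)
Lazy '<.*?>' starts at first '<' and stops at the FIRST '>': '<bcabxxx>' (9 chars)

9


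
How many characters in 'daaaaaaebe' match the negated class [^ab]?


Negated class [^ab] matches any char NOT in {a, b}
Scanning 'daaaaaaebe':
  pos 0: 'd' -> MATCH
  pos 1: 'a' -> no (excluded)
  pos 2: 'a' -> no (excluded)
  pos 3: 'a' -> no (excluded)
  pos 4: 'a' -> no (excluded)
  pos 5: 'a' -> no (excluded)
  pos 6: 'a' -> no (excluded)
  pos 7: 'e' -> MATCH
  pos 8: 'b' -> no (excluded)
  pos 9: 'e' -> MATCH
Total matches: 3

3


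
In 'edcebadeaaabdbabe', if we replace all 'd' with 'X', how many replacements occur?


re.sub('d', 'X', text) replaces every occurrence of 'd' with 'X'.
Text: 'edcebadeaaabdbabe'
Scanning for 'd':
  pos 1: 'd' -> replacement #1
  pos 6: 'd' -> replacement #2
  pos 12: 'd' -> replacement #3
Total replacements: 3

3


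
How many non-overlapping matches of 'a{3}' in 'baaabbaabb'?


Pattern 'a{3}' matches exactly 3 consecutive a's (greedy, non-overlapping).
String: 'baaabbaabb'
Scanning for runs of a's:
  Run at pos 1: 'aaa' (length 3) -> 1 match(es)
  Run at pos 6: 'aa' (length 2) -> 0 match(es)
Matches found: ['aaa']
Total: 1

1


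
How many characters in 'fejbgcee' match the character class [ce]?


Character class [ce] matches any of: {c, e}
Scanning string 'fejbgcee' character by character:
  pos 0: 'f' -> no
  pos 1: 'e' -> MATCH
  pos 2: 'j' -> no
  pos 3: 'b' -> no
  pos 4: 'g' -> no
  pos 5: 'c' -> MATCH
  pos 6: 'e' -> MATCH
  pos 7: 'e' -> MATCH
Total matches: 4

4


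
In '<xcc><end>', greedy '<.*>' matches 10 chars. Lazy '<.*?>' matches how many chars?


Greedy '<.*>' tries to match as MUCH as possible.
Lazy '<.*?>' tries to match as LITTLE as possible.

String: '<xcc><end>'
Greedy '<.*>' starts at first '<' and extends to the LAST '>': '<xcc><end>' (10 chars)
Lazy '<.*?>' starts at first '<' and stops at the FIRST '>': '<xcc>' (5 chars)

5


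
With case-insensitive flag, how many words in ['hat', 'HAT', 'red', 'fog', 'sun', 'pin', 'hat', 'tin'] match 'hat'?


Case-insensitive matching: compare each word's lowercase form to 'hat'.
  'hat' -> lower='hat' -> MATCH
  'HAT' -> lower='hat' -> MATCH
  'red' -> lower='red' -> no
  'fog' -> lower='fog' -> no
  'sun' -> lower='sun' -> no
  'pin' -> lower='pin' -> no
  'hat' -> lower='hat' -> MATCH
  'tin' -> lower='tin' -> no
Matches: ['hat', 'HAT', 'hat']
Count: 3

3


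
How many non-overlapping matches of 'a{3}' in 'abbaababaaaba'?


Pattern 'a{3}' matches exactly 3 consecutive a's (greedy, non-overlapping).
String: 'abbaababaaaba'
Scanning for runs of a's:
  Run at pos 0: 'a' (length 1) -> 0 match(es)
  Run at pos 3: 'aa' (length 2) -> 0 match(es)
  Run at pos 6: 'a' (length 1) -> 0 match(es)
  Run at pos 8: 'aaa' (length 3) -> 1 match(es)
  Run at pos 12: 'a' (length 1) -> 0 match(es)
Matches found: ['aaa']
Total: 1

1


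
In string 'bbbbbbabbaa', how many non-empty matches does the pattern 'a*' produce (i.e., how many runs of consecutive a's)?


Pattern 'a*' matches zero or more a's. We want non-empty runs of consecutive a's.
String: 'bbbbbbabbaa'
Walking through the string to find runs of a's:
  Run 1: positions 6-6 -> 'a'
  Run 2: positions 9-10 -> 'aa'
Non-empty runs found: ['a', 'aa']
Count: 2

2


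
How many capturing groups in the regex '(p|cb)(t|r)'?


To count capturing groups, count each '(' that starts a group.
Pattern: '(p|cb)(t|r)'
Walking through the pattern:
  Position 0: '(' -> group #1
  Position 6: '(' -> group #2
Total capturing groups: 2

2


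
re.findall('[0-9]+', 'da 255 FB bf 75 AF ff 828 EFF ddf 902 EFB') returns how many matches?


Pattern '[0-9]+' finds one or more digits.
Text: 'da 255 FB bf 75 AF ff 828 EFF ddf 902 EFB'
Scanning for matches:
  Match 1: '255'
  Match 2: '75'
  Match 3: '828'
  Match 4: '902'
Total matches: 4

4


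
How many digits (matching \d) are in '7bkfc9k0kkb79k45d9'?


\d matches any digit 0-9.
Scanning '7bkfc9k0kkb79k45d9':
  pos 0: '7' -> DIGIT
  pos 5: '9' -> DIGIT
  pos 7: '0' -> DIGIT
  pos 11: '7' -> DIGIT
  pos 12: '9' -> DIGIT
  pos 14: '4' -> DIGIT
  pos 15: '5' -> DIGIT
  pos 17: '9' -> DIGIT
Digits found: ['7', '9', '0', '7', '9', '4', '5', '9']
Total: 8

8


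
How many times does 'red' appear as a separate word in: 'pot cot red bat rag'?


Scanning each word for exact match 'red':
  Word 1: 'pot' -> no
  Word 2: 'cot' -> no
  Word 3: 'red' -> MATCH
  Word 4: 'bat' -> no
  Word 5: 'rag' -> no
Total matches: 1

1


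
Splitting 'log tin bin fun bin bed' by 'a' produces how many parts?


Splitting by 'a' breaks the string at each occurrence of the separator.
Text: 'log tin bin fun bin bed'
Parts after split:
  Part 1: 'log tin bin fun bin bed'
Total parts: 1

1


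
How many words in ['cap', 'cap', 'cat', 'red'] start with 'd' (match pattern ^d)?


Pattern ^d anchors to start of word. Check which words begin with 'd':
  'cap' -> no
  'cap' -> no
  'cat' -> no
  'red' -> no
Matching words: []
Count: 0

0


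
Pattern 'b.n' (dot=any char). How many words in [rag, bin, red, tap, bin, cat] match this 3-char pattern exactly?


Pattern 'b.n' means: starts with 'b', any single char, ends with 'n'.
Checking each word (must be exactly 3 chars):
  'rag' (len=3): no
  'bin' (len=3): MATCH
  'red' (len=3): no
  'tap' (len=3): no
  'bin' (len=3): MATCH
  'cat' (len=3): no
Matching words: ['bin', 'bin']
Total: 2

2


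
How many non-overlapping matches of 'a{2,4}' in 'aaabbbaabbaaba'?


Pattern 'a{2,4}' matches between 2 and 4 consecutive a's (greedy).
String: 'aaabbbaabbaaba'
Finding runs of a's and applying greedy matching:
  Run at pos 0: 'aaa' (length 3)
  Run at pos 6: 'aa' (length 2)
  Run at pos 10: 'aa' (length 2)
  Run at pos 13: 'a' (length 1)
Matches: ['aaa', 'aa', 'aa']
Count: 3

3


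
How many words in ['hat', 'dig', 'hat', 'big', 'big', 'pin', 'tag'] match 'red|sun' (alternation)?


Alternation 'red|sun' matches either 'red' or 'sun'.
Checking each word:
  'hat' -> no
  'dig' -> no
  'hat' -> no
  'big' -> no
  'big' -> no
  'pin' -> no
  'tag' -> no
Matches: []
Count: 0

0


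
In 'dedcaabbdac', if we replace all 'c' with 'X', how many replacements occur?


re.sub('c', 'X', text) replaces every occurrence of 'c' with 'X'.
Text: 'dedcaabbdac'
Scanning for 'c':
  pos 3: 'c' -> replacement #1
  pos 10: 'c' -> replacement #2
Total replacements: 2

2


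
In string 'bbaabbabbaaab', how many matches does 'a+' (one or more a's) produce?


Pattern 'a+' matches one or more consecutive a's.
String: 'bbaabbabbaaab'
Scanning for runs of a:
  Match 1: 'aa' (length 2)
  Match 2: 'a' (length 1)
  Match 3: 'aaa' (length 3)
Total matches: 3

3


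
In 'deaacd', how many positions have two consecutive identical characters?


Looking for consecutive identical characters in 'deaacd':
  pos 0-1: 'd' vs 'e' -> different
  pos 1-2: 'e' vs 'a' -> different
  pos 2-3: 'a' vs 'a' -> MATCH ('aa')
  pos 3-4: 'a' vs 'c' -> different
  pos 4-5: 'c' vs 'd' -> different
Consecutive identical pairs: ['aa']
Count: 1

1


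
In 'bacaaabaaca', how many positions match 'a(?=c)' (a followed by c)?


Lookahead 'a(?=c)' matches 'a' only when followed by 'c'.
String: 'bacaaabaaca'
Checking each position where char is 'a':
  pos 1: 'a' -> MATCH (next='c')
  pos 3: 'a' -> no (next='a')
  pos 4: 'a' -> no (next='a')
  pos 5: 'a' -> no (next='b')
  pos 7: 'a' -> no (next='a')
  pos 8: 'a' -> MATCH (next='c')
Matching positions: [1, 8]
Count: 2

2


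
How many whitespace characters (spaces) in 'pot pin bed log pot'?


\s matches whitespace characters (spaces, tabs, etc.).
Text: 'pot pin bed log pot'
This text has 5 words separated by spaces.
Number of spaces = number of words - 1 = 5 - 1 = 4

4


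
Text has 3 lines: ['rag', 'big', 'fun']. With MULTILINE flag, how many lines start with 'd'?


With MULTILINE flag, ^ matches the start of each line.
Lines: ['rag', 'big', 'fun']
Checking which lines start with 'd':
  Line 1: 'rag' -> no
  Line 2: 'big' -> no
  Line 3: 'fun' -> no
Matching lines: []
Count: 0

0


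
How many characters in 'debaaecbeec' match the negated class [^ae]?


Negated class [^ae] matches any char NOT in {a, e}
Scanning 'debaaecbeec':
  pos 0: 'd' -> MATCH
  pos 1: 'e' -> no (excluded)
  pos 2: 'b' -> MATCH
  pos 3: 'a' -> no (excluded)
  pos 4: 'a' -> no (excluded)
  pos 5: 'e' -> no (excluded)
  pos 6: 'c' -> MATCH
  pos 7: 'b' -> MATCH
  pos 8: 'e' -> no (excluded)
  pos 9: 'e' -> no (excluded)
  pos 10: 'c' -> MATCH
Total matches: 5

5


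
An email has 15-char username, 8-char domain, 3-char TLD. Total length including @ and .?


An email address has format: username@domain.tld
Username length: 15
'@' character: 1
Domain length: 8
'.' character: 1
TLD length: 3
Total = 15 + 1 + 8 + 1 + 3 = 28

28


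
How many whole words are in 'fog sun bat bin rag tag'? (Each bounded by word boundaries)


Word boundaries (\b) mark the start/end of each word.
Text: 'fog sun bat bin rag tag'
Splitting by whitespace:
  Word 1: 'fog'
  Word 2: 'sun'
  Word 3: 'bat'
  Word 4: 'bin'
  Word 5: 'rag'
  Word 6: 'tag'
Total whole words: 6

6


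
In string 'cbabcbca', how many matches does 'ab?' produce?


Pattern 'ab?' matches 'a' optionally followed by 'b'.
String: 'cbabcbca'
Scanning left to right for 'a' then checking next char:
  Match 1: 'ab' (a followed by b)
  Match 2: 'a' (a not followed by b)
Total matches: 2

2


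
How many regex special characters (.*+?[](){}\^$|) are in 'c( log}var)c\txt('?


Regex special characters are: . * + ? [ ] ( ) { } \ ^ $ |
Scanning 'c( log}var)c\txt(':
  pos 1: '(' -> SPECIAL
  pos 6: '}' -> SPECIAL
  pos 10: ')' -> SPECIAL
  pos 12: '\' -> SPECIAL
  pos 16: '(' -> SPECIAL
Special chars found: ['(', '}', ')', '\\', '(']
Total: 5

5


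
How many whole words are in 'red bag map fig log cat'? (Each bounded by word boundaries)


Word boundaries (\b) mark the start/end of each word.
Text: 'red bag map fig log cat'
Splitting by whitespace:
  Word 1: 'red'
  Word 2: 'bag'
  Word 3: 'map'
  Word 4: 'fig'
  Word 5: 'log'
  Word 6: 'cat'
Total whole words: 6

6


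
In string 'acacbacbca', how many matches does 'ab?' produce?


Pattern 'ab?' matches 'a' optionally followed by 'b'.
String: 'acacbacbca'
Scanning left to right for 'a' then checking next char:
  Match 1: 'a' (a not followed by b)
  Match 2: 'a' (a not followed by b)
  Match 3: 'a' (a not followed by b)
  Match 4: 'a' (a not followed by b)
Total matches: 4

4


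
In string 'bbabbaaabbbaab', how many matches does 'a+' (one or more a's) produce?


Pattern 'a+' matches one or more consecutive a's.
String: 'bbabbaaabbbaab'
Scanning for runs of a:
  Match 1: 'a' (length 1)
  Match 2: 'aaa' (length 3)
  Match 3: 'aa' (length 2)
Total matches: 3

3


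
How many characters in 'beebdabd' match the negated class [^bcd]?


Negated class [^bcd] matches any char NOT in {b, c, d}
Scanning 'beebdabd':
  pos 0: 'b' -> no (excluded)
  pos 1: 'e' -> MATCH
  pos 2: 'e' -> MATCH
  pos 3: 'b' -> no (excluded)
  pos 4: 'd' -> no (excluded)
  pos 5: 'a' -> MATCH
  pos 6: 'b' -> no (excluded)
  pos 7: 'd' -> no (excluded)
Total matches: 3

3


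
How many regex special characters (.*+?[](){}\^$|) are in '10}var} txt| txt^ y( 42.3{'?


Regex special characters are: . * + ? [ ] ( ) { } \ ^ $ |
Scanning '10}var} txt| txt^ y( 42.3{':
  pos 2: '}' -> SPECIAL
  pos 6: '}' -> SPECIAL
  pos 11: '|' -> SPECIAL
  pos 16: '^' -> SPECIAL
  pos 19: '(' -> SPECIAL
  pos 23: '.' -> SPECIAL
  pos 25: '{' -> SPECIAL
Special chars found: ['}', '}', '|', '^', '(', '.', '{']
Total: 7

7


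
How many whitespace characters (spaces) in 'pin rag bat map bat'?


\s matches whitespace characters (spaces, tabs, etc.).
Text: 'pin rag bat map bat'
This text has 5 words separated by spaces.
Number of spaces = number of words - 1 = 5 - 1 = 4

4


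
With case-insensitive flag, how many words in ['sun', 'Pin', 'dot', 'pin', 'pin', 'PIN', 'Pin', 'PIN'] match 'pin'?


Case-insensitive matching: compare each word's lowercase form to 'pin'.
  'sun' -> lower='sun' -> no
  'Pin' -> lower='pin' -> MATCH
  'dot' -> lower='dot' -> no
  'pin' -> lower='pin' -> MATCH
  'pin' -> lower='pin' -> MATCH
  'PIN' -> lower='pin' -> MATCH
  'Pin' -> lower='pin' -> MATCH
  'PIN' -> lower='pin' -> MATCH
Matches: ['Pin', 'pin', 'pin', 'PIN', 'Pin', 'PIN']
Count: 6

6


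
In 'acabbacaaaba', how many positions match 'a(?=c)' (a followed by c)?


Lookahead 'a(?=c)' matches 'a' only when followed by 'c'.
String: 'acabbacaaaba'
Checking each position where char is 'a':
  pos 0: 'a' -> MATCH (next='c')
  pos 2: 'a' -> no (next='b')
  pos 5: 'a' -> MATCH (next='c')
  pos 7: 'a' -> no (next='a')
  pos 8: 'a' -> no (next='a')
  pos 9: 'a' -> no (next='b')
Matching positions: [0, 5]
Count: 2

2


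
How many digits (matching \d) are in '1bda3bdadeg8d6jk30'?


\d matches any digit 0-9.
Scanning '1bda3bdadeg8d6jk30':
  pos 0: '1' -> DIGIT
  pos 4: '3' -> DIGIT
  pos 11: '8' -> DIGIT
  pos 13: '6' -> DIGIT
  pos 16: '3' -> DIGIT
  pos 17: '0' -> DIGIT
Digits found: ['1', '3', '8', '6', '3', '0']
Total: 6

6


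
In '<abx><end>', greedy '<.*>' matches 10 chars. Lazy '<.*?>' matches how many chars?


Greedy '<.*>' tries to match as MUCH as possible.
Lazy '<.*?>' tries to match as LITTLE as possible.

String: '<abx><end>'
Greedy '<.*>' starts at first '<' and extends to the LAST '>': '<abx><end>' (10 chars)
Lazy '<.*?>' starts at first '<' and stops at the FIRST '>': '<abx>' (5 chars)

5


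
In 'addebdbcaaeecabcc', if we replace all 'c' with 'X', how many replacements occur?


re.sub('c', 'X', text) replaces every occurrence of 'c' with 'X'.
Text: 'addebdbcaaeecabcc'
Scanning for 'c':
  pos 7: 'c' -> replacement #1
  pos 12: 'c' -> replacement #2
  pos 15: 'c' -> replacement #3
  pos 16: 'c' -> replacement #4
Total replacements: 4

4


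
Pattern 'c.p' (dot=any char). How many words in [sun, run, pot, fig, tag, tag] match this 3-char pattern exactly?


Pattern 'c.p' means: starts with 'c', any single char, ends with 'p'.
Checking each word (must be exactly 3 chars):
  'sun' (len=3): no
  'run' (len=3): no
  'pot' (len=3): no
  'fig' (len=3): no
  'tag' (len=3): no
  'tag' (len=3): no
Matching words: []
Total: 0

0


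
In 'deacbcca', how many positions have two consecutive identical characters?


Looking for consecutive identical characters in 'deacbcca':
  pos 0-1: 'd' vs 'e' -> different
  pos 1-2: 'e' vs 'a' -> different
  pos 2-3: 'a' vs 'c' -> different
  pos 3-4: 'c' vs 'b' -> different
  pos 4-5: 'b' vs 'c' -> different
  pos 5-6: 'c' vs 'c' -> MATCH ('cc')
  pos 6-7: 'c' vs 'a' -> different
Consecutive identical pairs: ['cc']
Count: 1

1


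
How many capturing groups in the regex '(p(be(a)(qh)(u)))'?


To count capturing groups, count each '(' that starts a group.
Pattern: '(p(be(a)(qh)(u)))'
Walking through the pattern:
  Position 0: '(' -> group #1
  Position 2: '(' -> group #2
  Position 5: '(' -> group #3
  Position 8: '(' -> group #4
  Position 12: '(' -> group #5
Total capturing groups: 5

5


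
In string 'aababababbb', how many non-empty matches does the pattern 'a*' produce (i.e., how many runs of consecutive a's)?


Pattern 'a*' matches zero or more a's. We want non-empty runs of consecutive a's.
String: 'aababababbb'
Walking through the string to find runs of a's:
  Run 1: positions 0-1 -> 'aa'
  Run 2: positions 3-3 -> 'a'
  Run 3: positions 5-5 -> 'a'
  Run 4: positions 7-7 -> 'a'
Non-empty runs found: ['aa', 'a', 'a', 'a']
Count: 4

4


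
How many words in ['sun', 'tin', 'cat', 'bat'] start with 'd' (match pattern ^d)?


Pattern ^d anchors to start of word. Check which words begin with 'd':
  'sun' -> no
  'tin' -> no
  'cat' -> no
  'bat' -> no
Matching words: []
Count: 0

0


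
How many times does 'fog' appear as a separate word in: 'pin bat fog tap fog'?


Scanning each word for exact match 'fog':
  Word 1: 'pin' -> no
  Word 2: 'bat' -> no
  Word 3: 'fog' -> MATCH
  Word 4: 'tap' -> no
  Word 5: 'fog' -> MATCH
Total matches: 2

2


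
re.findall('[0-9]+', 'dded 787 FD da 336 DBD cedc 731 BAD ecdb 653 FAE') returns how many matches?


Pattern '[0-9]+' finds one or more digits.
Text: 'dded 787 FD da 336 DBD cedc 731 BAD ecdb 653 FAE'
Scanning for matches:
  Match 1: '787'
  Match 2: '336'
  Match 3: '731'
  Match 4: '653'
Total matches: 4

4


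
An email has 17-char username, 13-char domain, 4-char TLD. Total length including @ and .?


An email address has format: username@domain.tld
Username length: 17
'@' character: 1
Domain length: 13
'.' character: 1
TLD length: 4
Total = 17 + 1 + 13 + 1 + 4 = 36

36


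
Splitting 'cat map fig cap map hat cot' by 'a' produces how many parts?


Splitting by 'a' breaks the string at each occurrence of the separator.
Text: 'cat map fig cap map hat cot'
Parts after split:
  Part 1: 'c'
  Part 2: 't m'
  Part 3: 'p fig c'
  Part 4: 'p m'
  Part 5: 'p h'
  Part 6: 't cot'
Total parts: 6

6


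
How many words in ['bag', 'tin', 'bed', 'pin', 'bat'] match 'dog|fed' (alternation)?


Alternation 'dog|fed' matches either 'dog' or 'fed'.
Checking each word:
  'bag' -> no
  'tin' -> no
  'bed' -> no
  'pin' -> no
  'bat' -> no
Matches: []
Count: 0

0


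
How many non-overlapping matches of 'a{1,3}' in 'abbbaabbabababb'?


Pattern 'a{1,3}' matches between 1 and 3 consecutive a's (greedy).
String: 'abbbaabbabababb'
Finding runs of a's and applying greedy matching:
  Run at pos 0: 'a' (length 1)
  Run at pos 4: 'aa' (length 2)
  Run at pos 8: 'a' (length 1)
  Run at pos 10: 'a' (length 1)
  Run at pos 12: 'a' (length 1)
Matches: ['a', 'aa', 'a', 'a', 'a']
Count: 5

5


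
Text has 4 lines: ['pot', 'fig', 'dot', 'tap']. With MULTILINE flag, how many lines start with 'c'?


With MULTILINE flag, ^ matches the start of each line.
Lines: ['pot', 'fig', 'dot', 'tap']
Checking which lines start with 'c':
  Line 1: 'pot' -> no
  Line 2: 'fig' -> no
  Line 3: 'dot' -> no
  Line 4: 'tap' -> no
Matching lines: []
Count: 0

0


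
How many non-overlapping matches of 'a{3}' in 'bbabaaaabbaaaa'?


Pattern 'a{3}' matches exactly 3 consecutive a's (greedy, non-overlapping).
String: 'bbabaaaabbaaaa'
Scanning for runs of a's:
  Run at pos 2: 'a' (length 1) -> 0 match(es)
  Run at pos 4: 'aaaa' (length 4) -> 1 match(es)
  Run at pos 10: 'aaaa' (length 4) -> 1 match(es)
Matches found: ['aaa', 'aaa']
Total: 2

2


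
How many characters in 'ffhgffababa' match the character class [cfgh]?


Character class [cfgh] matches any of: {c, f, g, h}
Scanning string 'ffhgffababa' character by character:
  pos 0: 'f' -> MATCH
  pos 1: 'f' -> MATCH
  pos 2: 'h' -> MATCH
  pos 3: 'g' -> MATCH
  pos 4: 'f' -> MATCH
  pos 5: 'f' -> MATCH
  pos 6: 'a' -> no
  pos 7: 'b' -> no
  pos 8: 'a' -> no
  pos 9: 'b' -> no
  pos 10: 'a' -> no
Total matches: 6

6


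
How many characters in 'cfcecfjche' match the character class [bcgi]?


Character class [bcgi] matches any of: {b, c, g, i}
Scanning string 'cfcecfjche' character by character:
  pos 0: 'c' -> MATCH
  pos 1: 'f' -> no
  pos 2: 'c' -> MATCH
  pos 3: 'e' -> no
  pos 4: 'c' -> MATCH
  pos 5: 'f' -> no
  pos 6: 'j' -> no
  pos 7: 'c' -> MATCH
  pos 8: 'h' -> no
  pos 9: 'e' -> no
Total matches: 4

4


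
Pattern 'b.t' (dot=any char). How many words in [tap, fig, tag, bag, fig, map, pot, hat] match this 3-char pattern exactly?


Pattern 'b.t' means: starts with 'b', any single char, ends with 't'.
Checking each word (must be exactly 3 chars):
  'tap' (len=3): no
  'fig' (len=3): no
  'tag' (len=3): no
  'bag' (len=3): no
  'fig' (len=3): no
  'map' (len=3): no
  'pot' (len=3): no
  'hat' (len=3): no
Matching words: []
Total: 0

0


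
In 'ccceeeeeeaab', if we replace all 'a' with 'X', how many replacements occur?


re.sub('a', 'X', text) replaces every occurrence of 'a' with 'X'.
Text: 'ccceeeeeeaab'
Scanning for 'a':
  pos 9: 'a' -> replacement #1
  pos 10: 'a' -> replacement #2
Total replacements: 2

2


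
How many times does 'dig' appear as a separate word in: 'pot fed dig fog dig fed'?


Scanning each word for exact match 'dig':
  Word 1: 'pot' -> no
  Word 2: 'fed' -> no
  Word 3: 'dig' -> MATCH
  Word 4: 'fog' -> no
  Word 5: 'dig' -> MATCH
  Word 6: 'fed' -> no
Total matches: 2

2


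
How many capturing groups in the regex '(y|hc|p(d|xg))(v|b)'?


To count capturing groups, count each '(' that starts a group.
Pattern: '(y|hc|p(d|xg))(v|b)'
Walking through the pattern:
  Position 0: '(' -> group #1
  Position 7: '(' -> group #2
  Position 14: '(' -> group #3
Total capturing groups: 3

3


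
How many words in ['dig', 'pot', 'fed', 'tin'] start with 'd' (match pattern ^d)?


Pattern ^d anchors to start of word. Check which words begin with 'd':
  'dig' -> MATCH (starts with 'd')
  'pot' -> no
  'fed' -> no
  'tin' -> no
Matching words: ['dig']
Count: 1

1


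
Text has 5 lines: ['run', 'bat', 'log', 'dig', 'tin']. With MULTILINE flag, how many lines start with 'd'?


With MULTILINE flag, ^ matches the start of each line.
Lines: ['run', 'bat', 'log', 'dig', 'tin']
Checking which lines start with 'd':
  Line 1: 'run' -> no
  Line 2: 'bat' -> no
  Line 3: 'log' -> no
  Line 4: 'dig' -> MATCH
  Line 5: 'tin' -> no
Matching lines: ['dig']
Count: 1

1


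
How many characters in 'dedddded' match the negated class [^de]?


Negated class [^de] matches any char NOT in {d, e}
Scanning 'dedddded':
  pos 0: 'd' -> no (excluded)
  pos 1: 'e' -> no (excluded)
  pos 2: 'd' -> no (excluded)
  pos 3: 'd' -> no (excluded)
  pos 4: 'd' -> no (excluded)
  pos 5: 'd' -> no (excluded)
  pos 6: 'e' -> no (excluded)
  pos 7: 'd' -> no (excluded)
Total matches: 0

0


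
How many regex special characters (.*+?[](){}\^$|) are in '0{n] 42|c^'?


Regex special characters are: . * + ? [ ] ( ) { } \ ^ $ |
Scanning '0{n] 42|c^':
  pos 1: '{' -> SPECIAL
  pos 3: ']' -> SPECIAL
  pos 7: '|' -> SPECIAL
  pos 9: '^' -> SPECIAL
Special chars found: ['{', ']', '|', '^']
Total: 4

4


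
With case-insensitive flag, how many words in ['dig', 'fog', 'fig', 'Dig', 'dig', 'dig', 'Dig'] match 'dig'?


Case-insensitive matching: compare each word's lowercase form to 'dig'.
  'dig' -> lower='dig' -> MATCH
  'fog' -> lower='fog' -> no
  'fig' -> lower='fig' -> no
  'Dig' -> lower='dig' -> MATCH
  'dig' -> lower='dig' -> MATCH
  'dig' -> lower='dig' -> MATCH
  'Dig' -> lower='dig' -> MATCH
Matches: ['dig', 'Dig', 'dig', 'dig', 'Dig']
Count: 5

5


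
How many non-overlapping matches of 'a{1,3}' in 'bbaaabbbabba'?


Pattern 'a{1,3}' matches between 1 and 3 consecutive a's (greedy).
String: 'bbaaabbbabba'
Finding runs of a's and applying greedy matching:
  Run at pos 2: 'aaa' (length 3)
  Run at pos 8: 'a' (length 1)
  Run at pos 11: 'a' (length 1)
Matches: ['aaa', 'a', 'a']
Count: 3

3


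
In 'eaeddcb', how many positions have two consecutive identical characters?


Looking for consecutive identical characters in 'eaeddcb':
  pos 0-1: 'e' vs 'a' -> different
  pos 1-2: 'a' vs 'e' -> different
  pos 2-3: 'e' vs 'd' -> different
  pos 3-4: 'd' vs 'd' -> MATCH ('dd')
  pos 4-5: 'd' vs 'c' -> different
  pos 5-6: 'c' vs 'b' -> different
Consecutive identical pairs: ['dd']
Count: 1

1


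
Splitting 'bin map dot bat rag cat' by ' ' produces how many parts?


Splitting by ' ' breaks the string at each occurrence of the separator.
Text: 'bin map dot bat rag cat'
Parts after split:
  Part 1: 'bin'
  Part 2: 'map'
  Part 3: 'dot'
  Part 4: 'bat'
  Part 5: 'rag'
  Part 6: 'cat'
Total parts: 6

6


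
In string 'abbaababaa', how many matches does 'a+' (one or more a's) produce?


Pattern 'a+' matches one or more consecutive a's.
String: 'abbaababaa'
Scanning for runs of a:
  Match 1: 'a' (length 1)
  Match 2: 'aa' (length 2)
  Match 3: 'a' (length 1)
  Match 4: 'aa' (length 2)
Total matches: 4

4


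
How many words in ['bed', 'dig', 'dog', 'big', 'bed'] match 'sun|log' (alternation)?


Alternation 'sun|log' matches either 'sun' or 'log'.
Checking each word:
  'bed' -> no
  'dig' -> no
  'dog' -> no
  'big' -> no
  'bed' -> no
Matches: []
Count: 0

0


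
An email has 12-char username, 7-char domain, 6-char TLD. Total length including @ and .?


An email address has format: username@domain.tld
Username length: 12
'@' character: 1
Domain length: 7
'.' character: 1
TLD length: 6
Total = 12 + 1 + 7 + 1 + 6 = 27

27


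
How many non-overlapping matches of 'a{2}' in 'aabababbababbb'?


Pattern 'a{2}' matches exactly 2 consecutive a's (greedy, non-overlapping).
String: 'aabababbababbb'
Scanning for runs of a's:
  Run at pos 0: 'aa' (length 2) -> 1 match(es)
  Run at pos 3: 'a' (length 1) -> 0 match(es)
  Run at pos 5: 'a' (length 1) -> 0 match(es)
  Run at pos 8: 'a' (length 1) -> 0 match(es)
  Run at pos 10: 'a' (length 1) -> 0 match(es)
Matches found: ['aa']
Total: 1

1


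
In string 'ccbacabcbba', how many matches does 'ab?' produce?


Pattern 'ab?' matches 'a' optionally followed by 'b'.
String: 'ccbacabcbba'
Scanning left to right for 'a' then checking next char:
  Match 1: 'a' (a not followed by b)
  Match 2: 'ab' (a followed by b)
  Match 3: 'a' (a not followed by b)
Total matches: 3

3


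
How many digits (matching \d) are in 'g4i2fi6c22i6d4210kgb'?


\d matches any digit 0-9.
Scanning 'g4i2fi6c22i6d4210kgb':
  pos 1: '4' -> DIGIT
  pos 3: '2' -> DIGIT
  pos 6: '6' -> DIGIT
  pos 8: '2' -> DIGIT
  pos 9: '2' -> DIGIT
  pos 11: '6' -> DIGIT
  pos 13: '4' -> DIGIT
  pos 14: '2' -> DIGIT
  pos 15: '1' -> DIGIT
  pos 16: '0' -> DIGIT
Digits found: ['4', '2', '6', '2', '2', '6', '4', '2', '1', '0']
Total: 10

10


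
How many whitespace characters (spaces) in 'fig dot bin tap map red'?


\s matches whitespace characters (spaces, tabs, etc.).
Text: 'fig dot bin tap map red'
This text has 6 words separated by spaces.
Number of spaces = number of words - 1 = 6 - 1 = 5

5


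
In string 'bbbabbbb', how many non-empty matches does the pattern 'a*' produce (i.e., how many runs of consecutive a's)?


Pattern 'a*' matches zero or more a's. We want non-empty runs of consecutive a's.
String: 'bbbabbbb'
Walking through the string to find runs of a's:
  Run 1: positions 3-3 -> 'a'
Non-empty runs found: ['a']
Count: 1

1


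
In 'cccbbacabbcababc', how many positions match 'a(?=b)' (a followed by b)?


Lookahead 'a(?=b)' matches 'a' only when followed by 'b'.
String: 'cccbbacabbcababc'
Checking each position where char is 'a':
  pos 5: 'a' -> no (next='c')
  pos 7: 'a' -> MATCH (next='b')
  pos 11: 'a' -> MATCH (next='b')
  pos 13: 'a' -> MATCH (next='b')
Matching positions: [7, 11, 13]
Count: 3

3


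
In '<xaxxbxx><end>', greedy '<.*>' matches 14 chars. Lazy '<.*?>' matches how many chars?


Greedy '<.*>' tries to match as MUCH as possible.
Lazy '<.*?>' tries to match as LITTLE as possible.

String: '<xaxxbxx><end>'
Greedy '<.*>' starts at first '<' and extends to the LAST '>': '<xaxxbxx><end>' (14 chars)
Lazy '<.*?>' starts at first '<' and stops at the FIRST '>': '<xaxxbxx>' (9 chars)

9


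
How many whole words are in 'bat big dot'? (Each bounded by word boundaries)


Word boundaries (\b) mark the start/end of each word.
Text: 'bat big dot'
Splitting by whitespace:
  Word 1: 'bat'
  Word 2: 'big'
  Word 3: 'dot'
Total whole words: 3

3


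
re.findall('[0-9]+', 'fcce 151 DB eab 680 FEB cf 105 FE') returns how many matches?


Pattern '[0-9]+' finds one or more digits.
Text: 'fcce 151 DB eab 680 FEB cf 105 FE'
Scanning for matches:
  Match 1: '151'
  Match 2: '680'
  Match 3: '105'
Total matches: 3

3


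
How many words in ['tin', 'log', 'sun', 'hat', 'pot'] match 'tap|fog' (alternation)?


Alternation 'tap|fog' matches either 'tap' or 'fog'.
Checking each word:
  'tin' -> no
  'log' -> no
  'sun' -> no
  'hat' -> no
  'pot' -> no
Matches: []
Count: 0

0


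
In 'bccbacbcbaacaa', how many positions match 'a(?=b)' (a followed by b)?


Lookahead 'a(?=b)' matches 'a' only when followed by 'b'.
String: 'bccbacbcbaacaa'
Checking each position where char is 'a':
  pos 4: 'a' -> no (next='c')
  pos 9: 'a' -> no (next='a')
  pos 10: 'a' -> no (next='c')
  pos 12: 'a' -> no (next='a')
Matching positions: []
Count: 0

0


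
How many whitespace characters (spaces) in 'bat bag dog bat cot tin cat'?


\s matches whitespace characters (spaces, tabs, etc.).
Text: 'bat bag dog bat cot tin cat'
This text has 7 words separated by spaces.
Number of spaces = number of words - 1 = 7 - 1 = 6

6


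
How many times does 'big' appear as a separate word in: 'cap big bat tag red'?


Scanning each word for exact match 'big':
  Word 1: 'cap' -> no
  Word 2: 'big' -> MATCH
  Word 3: 'bat' -> no
  Word 4: 'tag' -> no
  Word 5: 'red' -> no
Total matches: 1

1


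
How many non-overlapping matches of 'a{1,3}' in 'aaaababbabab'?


Pattern 'a{1,3}' matches between 1 and 3 consecutive a's (greedy).
String: 'aaaababbabab'
Finding runs of a's and applying greedy matching:
  Run at pos 0: 'aaaa' (length 4)
  Run at pos 5: 'a' (length 1)
  Run at pos 8: 'a' (length 1)
  Run at pos 10: 'a' (length 1)
Matches: ['aaa', 'a', 'a', 'a', 'a']
Count: 5

5


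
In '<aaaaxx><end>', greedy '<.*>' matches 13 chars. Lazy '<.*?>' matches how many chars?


Greedy '<.*>' tries to match as MUCH as possible.
Lazy '<.*?>' tries to match as LITTLE as possible.

String: '<aaaaxx><end>'
Greedy '<.*>' starts at first '<' and extends to the LAST '>': '<aaaaxx><end>' (13 chars)
Lazy '<.*?>' starts at first '<' and stops at the FIRST '>': '<aaaaxx>' (8 chars)

8


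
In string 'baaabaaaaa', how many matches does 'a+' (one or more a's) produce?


Pattern 'a+' matches one or more consecutive a's.
String: 'baaabaaaaa'
Scanning for runs of a:
  Match 1: 'aaa' (length 3)
  Match 2: 'aaaaa' (length 5)
Total matches: 2

2


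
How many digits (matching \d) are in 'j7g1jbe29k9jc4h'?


\d matches any digit 0-9.
Scanning 'j7g1jbe29k9jc4h':
  pos 1: '7' -> DIGIT
  pos 3: '1' -> DIGIT
  pos 7: '2' -> DIGIT
  pos 8: '9' -> DIGIT
  pos 10: '9' -> DIGIT
  pos 13: '4' -> DIGIT
Digits found: ['7', '1', '2', '9', '9', '4']
Total: 6

6


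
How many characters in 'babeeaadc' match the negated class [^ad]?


Negated class [^ad] matches any char NOT in {a, d}
Scanning 'babeeaadc':
  pos 0: 'b' -> MATCH
  pos 1: 'a' -> no (excluded)
  pos 2: 'b' -> MATCH
  pos 3: 'e' -> MATCH
  pos 4: 'e' -> MATCH
  pos 5: 'a' -> no (excluded)
  pos 6: 'a' -> no (excluded)
  pos 7: 'd' -> no (excluded)
  pos 8: 'c' -> MATCH
Total matches: 5

5


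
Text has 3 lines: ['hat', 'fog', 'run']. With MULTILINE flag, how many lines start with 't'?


With MULTILINE flag, ^ matches the start of each line.
Lines: ['hat', 'fog', 'run']
Checking which lines start with 't':
  Line 1: 'hat' -> no
  Line 2: 'fog' -> no
  Line 3: 'run' -> no
Matching lines: []
Count: 0

0


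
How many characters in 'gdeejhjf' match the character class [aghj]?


Character class [aghj] matches any of: {a, g, h, j}
Scanning string 'gdeejhjf' character by character:
  pos 0: 'g' -> MATCH
  pos 1: 'd' -> no
  pos 2: 'e' -> no
  pos 3: 'e' -> no
  pos 4: 'j' -> MATCH
  pos 5: 'h' -> MATCH
  pos 6: 'j' -> MATCH
  pos 7: 'f' -> no
Total matches: 4

4


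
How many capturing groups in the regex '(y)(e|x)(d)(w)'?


To count capturing groups, count each '(' that starts a group.
Pattern: '(y)(e|x)(d)(w)'
Walking through the pattern:
  Position 0: '(' -> group #1
  Position 3: '(' -> group #2
  Position 8: '(' -> group #3
  Position 11: '(' -> group #4
Total capturing groups: 4

4


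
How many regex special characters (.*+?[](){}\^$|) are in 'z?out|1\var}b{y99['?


Regex special characters are: . * + ? [ ] ( ) { } \ ^ $ |
Scanning 'z?out|1\var}b{y99[':
  pos 1: '?' -> SPECIAL
  pos 5: '|' -> SPECIAL
  pos 7: '\' -> SPECIAL
  pos 11: '}' -> SPECIAL
  pos 13: '{' -> SPECIAL
  pos 17: '[' -> SPECIAL
Special chars found: ['?', '|', '\\', '}', '{', '[']
Total: 6

6


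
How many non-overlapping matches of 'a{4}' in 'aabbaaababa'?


Pattern 'a{4}' matches exactly 4 consecutive a's (greedy, non-overlapping).
String: 'aabbaaababa'
Scanning for runs of a's:
  Run at pos 0: 'aa' (length 2) -> 0 match(es)
  Run at pos 4: 'aaa' (length 3) -> 0 match(es)
  Run at pos 8: 'a' (length 1) -> 0 match(es)
  Run at pos 10: 'a' (length 1) -> 0 match(es)
Matches found: []
Total: 0

0


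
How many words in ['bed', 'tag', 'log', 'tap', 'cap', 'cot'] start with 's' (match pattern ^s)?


Pattern ^s anchors to start of word. Check which words begin with 's':
  'bed' -> no
  'tag' -> no
  'log' -> no
  'tap' -> no
  'cap' -> no
  'cot' -> no
Matching words: []
Count: 0

0


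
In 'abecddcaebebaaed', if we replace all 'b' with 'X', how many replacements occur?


re.sub('b', 'X', text) replaces every occurrence of 'b' with 'X'.
Text: 'abecddcaebebaaed'
Scanning for 'b':
  pos 1: 'b' -> replacement #1
  pos 9: 'b' -> replacement #2
  pos 11: 'b' -> replacement #3
Total replacements: 3

3


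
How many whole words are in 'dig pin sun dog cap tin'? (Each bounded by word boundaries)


Word boundaries (\b) mark the start/end of each word.
Text: 'dig pin sun dog cap tin'
Splitting by whitespace:
  Word 1: 'dig'
  Word 2: 'pin'
  Word 3: 'sun'
  Word 4: 'dog'
  Word 5: 'cap'
  Word 6: 'tin'
Total whole words: 6

6


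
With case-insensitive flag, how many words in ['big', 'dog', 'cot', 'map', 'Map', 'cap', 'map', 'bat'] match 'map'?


Case-insensitive matching: compare each word's lowercase form to 'map'.
  'big' -> lower='big' -> no
  'dog' -> lower='dog' -> no
  'cot' -> lower='cot' -> no
  'map' -> lower='map' -> MATCH
  'Map' -> lower='map' -> MATCH
  'cap' -> lower='cap' -> no
  'map' -> lower='map' -> MATCH
  'bat' -> lower='bat' -> no
Matches: ['map', 'Map', 'map']
Count: 3

3


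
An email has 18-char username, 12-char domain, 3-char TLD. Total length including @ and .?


An email address has format: username@domain.tld
Username length: 18
'@' character: 1
Domain length: 12
'.' character: 1
TLD length: 3
Total = 18 + 1 + 12 + 1 + 3 = 35

35


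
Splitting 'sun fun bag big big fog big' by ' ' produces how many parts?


Splitting by ' ' breaks the string at each occurrence of the separator.
Text: 'sun fun bag big big fog big'
Parts after split:
  Part 1: 'sun'
  Part 2: 'fun'
  Part 3: 'bag'
  Part 4: 'big'
  Part 5: 'big'
  Part 6: 'fog'
  Part 7: 'big'
Total parts: 7

7


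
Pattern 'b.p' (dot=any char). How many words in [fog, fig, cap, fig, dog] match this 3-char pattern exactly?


Pattern 'b.p' means: starts with 'b', any single char, ends with 'p'.
Checking each word (must be exactly 3 chars):
  'fog' (len=3): no
  'fig' (len=3): no
  'cap' (len=3): no
  'fig' (len=3): no
  'dog' (len=3): no
Matching words: []
Total: 0

0


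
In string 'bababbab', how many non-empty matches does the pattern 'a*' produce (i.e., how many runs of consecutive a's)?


Pattern 'a*' matches zero or more a's. We want non-empty runs of consecutive a's.
String: 'bababbab'
Walking through the string to find runs of a's:
  Run 1: positions 1-1 -> 'a'
  Run 2: positions 3-3 -> 'a'
  Run 3: positions 6-6 -> 'a'
Non-empty runs found: ['a', 'a', 'a']
Count: 3

3


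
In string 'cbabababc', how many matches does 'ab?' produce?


Pattern 'ab?' matches 'a' optionally followed by 'b'.
String: 'cbabababc'
Scanning left to right for 'a' then checking next char:
  Match 1: 'ab' (a followed by b)
  Match 2: 'ab' (a followed by b)
  Match 3: 'ab' (a followed by b)
Total matches: 3

3


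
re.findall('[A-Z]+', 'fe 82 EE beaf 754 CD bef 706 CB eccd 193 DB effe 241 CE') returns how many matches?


Pattern '[A-Z]+' finds one or more uppercase letters.
Text: 'fe 82 EE beaf 754 CD bef 706 CB eccd 193 DB effe 241 CE'
Scanning for matches:
  Match 1: 'EE'
  Match 2: 'CD'
  Match 3: 'CB'
  Match 4: 'DB'
  Match 5: 'CE'
Total matches: 5

5


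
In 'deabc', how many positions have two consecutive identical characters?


Looking for consecutive identical characters in 'deabc':
  pos 0-1: 'd' vs 'e' -> different
  pos 1-2: 'e' vs 'a' -> different
  pos 2-3: 'a' vs 'b' -> different
  pos 3-4: 'b' vs 'c' -> different
Consecutive identical pairs: []
Count: 0

0


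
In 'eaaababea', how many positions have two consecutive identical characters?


Looking for consecutive identical characters in 'eaaababea':
  pos 0-1: 'e' vs 'a' -> different
  pos 1-2: 'a' vs 'a' -> MATCH ('aa')
  pos 2-3: 'a' vs 'a' -> MATCH ('aa')
  pos 3-4: 'a' vs 'b' -> different
  pos 4-5: 'b' vs 'a' -> different
  pos 5-6: 'a' vs 'b' -> different
  pos 6-7: 'b' vs 'e' -> different
  pos 7-8: 'e' vs 'a' -> different
Consecutive identical pairs: ['aa', 'aa']
Count: 2

2
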